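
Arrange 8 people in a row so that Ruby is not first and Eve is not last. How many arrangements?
By inclusion-exclusion: 8! - 2×(8-1)! + (8-2)! = 40320 - 10080 + 720 = 30960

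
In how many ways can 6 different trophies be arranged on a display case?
6! = 720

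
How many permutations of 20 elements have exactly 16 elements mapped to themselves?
Choose the 16 fixed points C(20,16) = 4845, derange the rest: !4 = Σ_{j=0}^{4} (-1)^j·4!/j! = 24 - 24 + 12 - 4 + 1 = 9. Product = 4845 × 9 = 43605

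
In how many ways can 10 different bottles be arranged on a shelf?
10! = 3628800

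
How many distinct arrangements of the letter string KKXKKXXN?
8! / (3! × 1! × 4!) = 280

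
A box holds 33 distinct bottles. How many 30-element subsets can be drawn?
C(33,30) = 33!/(30!×3!) = 5456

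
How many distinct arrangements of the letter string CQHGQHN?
7! / (2! × 2! × 1! × 1! × 1!) = 1260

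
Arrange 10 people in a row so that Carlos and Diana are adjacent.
Treat as block: (10-1)! × 2! = 362880 × 2 = 725760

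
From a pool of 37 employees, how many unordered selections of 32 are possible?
C(37,32) = 37!/(32!×5!) = 435897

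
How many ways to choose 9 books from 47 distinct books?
C(47,9) = 47!/(9!×38!) = 1362649145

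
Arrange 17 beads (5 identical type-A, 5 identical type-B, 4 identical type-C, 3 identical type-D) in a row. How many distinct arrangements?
17! / (5! × 5! × 4! × 3!) = 171531360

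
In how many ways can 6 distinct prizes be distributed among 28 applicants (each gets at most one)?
P(28,6) = 28!/(28-6)! = 271252800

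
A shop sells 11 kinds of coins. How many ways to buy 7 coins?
C(7+11-1, 11-1) = C(17, 10) = 19448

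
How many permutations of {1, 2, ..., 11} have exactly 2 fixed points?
Choose the 2 fixed points C(11,2) = 55, derange the rest: !9 = Σ_{j=0}^{9} (-1)^j·9!/j! = 362880 - 362880 + 181440 - 60480 + 15120 - 3024 + 504 - 72 + 9 - 1 = 133496. Product = 55 × 133496 = 7342280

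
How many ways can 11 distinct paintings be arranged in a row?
11! = 39916800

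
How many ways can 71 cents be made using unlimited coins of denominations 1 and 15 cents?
Coefficient of x^71 in 1/(1-x^1) · 1/(1-x^15). Use j coins of 15 for j = 0..⌊71/15⌋ = 4, the rest in 1s: 4 + 1 = 5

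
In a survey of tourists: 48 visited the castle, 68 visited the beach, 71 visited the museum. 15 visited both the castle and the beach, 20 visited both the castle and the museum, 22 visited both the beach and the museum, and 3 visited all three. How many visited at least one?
|A∪B∪C| = 48+68+71-15-20-22+3 = 133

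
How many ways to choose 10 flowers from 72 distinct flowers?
C(72,10) = 72!/(10!×62!) = 536211932256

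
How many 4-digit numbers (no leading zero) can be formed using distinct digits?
First digit: 9 choices (nonzero). Then descending: 9 × 9 × 8 × 7 = 4536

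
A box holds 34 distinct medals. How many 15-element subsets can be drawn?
C(34,15) = 34!/(15!×19!) = 1855967520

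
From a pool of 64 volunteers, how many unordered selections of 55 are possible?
C(64,55) = 64!/(55!×9!) = 27540584512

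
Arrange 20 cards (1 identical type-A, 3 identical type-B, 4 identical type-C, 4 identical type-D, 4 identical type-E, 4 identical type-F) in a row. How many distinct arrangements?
20! / (1! × 3! × 4! × 4! × 4! × 4!) = 1222160940000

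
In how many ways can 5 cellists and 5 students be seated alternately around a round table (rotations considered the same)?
Fix one of the cellists: (5-1)! ways for the remaining cellists, × 5! ways for the students = 24 × 120 = 2880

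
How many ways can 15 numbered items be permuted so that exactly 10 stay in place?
Choose the 10 fixed points C(15,10) = 3003, derange the rest: !5 = Σ_{j=0}^{5} (-1)^j·5!/j! = 120 - 120 + 60 - 20 + 5 - 1 = 44. Product = 3003 × 44 = 132132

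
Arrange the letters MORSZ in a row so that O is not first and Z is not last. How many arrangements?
By inclusion-exclusion: 5! - 2×(5-1)! + (5-2)! = 120 - 48 + 6 = 78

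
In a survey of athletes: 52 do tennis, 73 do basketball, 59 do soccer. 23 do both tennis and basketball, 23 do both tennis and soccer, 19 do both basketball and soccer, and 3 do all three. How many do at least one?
|A∪B∪C| = 52+73+59-23-23-19+3 = 122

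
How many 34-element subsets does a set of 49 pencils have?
C(49,34) = 49!/(34!×15!) = 1575580702584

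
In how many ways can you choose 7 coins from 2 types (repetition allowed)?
C(7+2-1, 2-1) = C(8, 1) = 8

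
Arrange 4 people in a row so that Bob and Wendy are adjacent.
Treat as block: (4-1)! × 2! = 6 × 2 = 12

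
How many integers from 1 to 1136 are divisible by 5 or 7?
⌊1136/5⌋ + ⌊1136/7⌋ - ⌊1136/35⌋ = 227 + 162 - 32 = 357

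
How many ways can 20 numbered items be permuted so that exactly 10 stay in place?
Choose the 10 fixed points C(20,10) = 184756, derange the rest: !10 = Σ_{j=0}^{10} (-1)^j·10!/j! = 3628800 - 3628800 + 1814400 - 604800 + 151200 - 30240 + 5040 - 720 + 90 - 10 + 1 = 1334961. Product = 184756 × 1334961 = 246642054516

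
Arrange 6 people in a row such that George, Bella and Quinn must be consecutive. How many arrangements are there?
Treat the 3 as one block: (6-3+1)! × 3! = 24 × 6 = 144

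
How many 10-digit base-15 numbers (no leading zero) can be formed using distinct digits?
First digit: 14 choices (nonzero). Then descending: 14 × 14 × 13 × 12 × 11 × 10 × 9 × 8 × 7 × 6 = 10170800640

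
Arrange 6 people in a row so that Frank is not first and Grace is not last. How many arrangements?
By inclusion-exclusion: 6! - 2×(6-1)! + (6-2)! = 720 - 240 + 24 = 504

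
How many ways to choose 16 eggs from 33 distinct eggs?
C(33,16) = 33!/(16!×17!) = 1166803110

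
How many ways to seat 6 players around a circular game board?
Circular: fix one position, arrange the rest. (6-1)! = 120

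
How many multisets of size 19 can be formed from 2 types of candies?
C(19+2-1, 2-1) = C(20, 1) = 20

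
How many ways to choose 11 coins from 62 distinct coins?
C(62,11) = 62!/(11!×51!) = 508271323092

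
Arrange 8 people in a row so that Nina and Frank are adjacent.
Treat as block: (8-1)! × 2! = 5040 × 2 = 10080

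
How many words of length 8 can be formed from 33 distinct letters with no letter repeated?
P(33,8) = 33!/(33-8)! = 559809169920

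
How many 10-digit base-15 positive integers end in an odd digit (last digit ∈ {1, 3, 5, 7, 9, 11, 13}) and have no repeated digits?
Last∈{1,3,5,7,9,11,13}. Last=0: 0. Last nonzero: 7×13×P(13,8) = 4722157440. Total = 4722157440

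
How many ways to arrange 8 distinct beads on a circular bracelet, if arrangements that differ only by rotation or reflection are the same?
(8-1)!/2 = 5040/2 = 2520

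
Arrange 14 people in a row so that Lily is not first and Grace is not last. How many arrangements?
By inclusion-exclusion: 14! - 2×(14-1)! + (14-2)! = 87178291200 - 12454041600 + 479001600 = 75203251200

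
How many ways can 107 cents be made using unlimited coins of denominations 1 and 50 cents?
Coefficient of x^107 in 1/(1-x^1) · 1/(1-x^50). Use j coins of 50 for j = 0..⌊107/50⌋ = 2, the rest in 1s: 2 + 1 = 3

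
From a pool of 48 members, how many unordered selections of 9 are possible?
C(48,9) = 48!/(9!×39!) = 1677106640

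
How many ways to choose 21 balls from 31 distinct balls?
C(31,21) = 31!/(21!×10!) = 44352165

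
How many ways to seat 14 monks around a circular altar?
Circular: fix one position, arrange the rest. (14-1)! = 6227020800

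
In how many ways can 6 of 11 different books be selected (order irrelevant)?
C(11,6) = 11!/(6!×5!) = 462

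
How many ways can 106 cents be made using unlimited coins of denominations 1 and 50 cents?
Coefficient of x^106 in 1/(1-x^1) · 1/(1-x^50). Use j coins of 50 for j = 0..⌊106/50⌋ = 2, the rest in 1s: 2 + 1 = 3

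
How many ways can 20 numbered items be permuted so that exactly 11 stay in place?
Choose the 11 fixed points C(20,11) = 167960, derange the rest: !9 = Σ_{j=0}^{9} (-1)^j·9!/j! = 362880 - 362880 + 181440 - 60480 + 15120 - 3024 + 504 - 72 + 9 - 1 = 133496. Product = 167960 × 133496 = 22421988160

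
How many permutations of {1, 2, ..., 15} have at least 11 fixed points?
Exactly j fixed points: C(15,j)·!(15-j); sum over j ≥ 11 (derangement numbers via !m = (m-1)·(!(m-1) + !(m-2)): !0..!4 = 1, 0, 1, 2, 9). Σ_{j=11}^{15} C(15,j)·!(15-j) = C(15,11)·!4 + C(15,12)·!3 + C(15,13)·!2 + C(15,14)·!1 + C(15,15)·!0 = 1365·9 + 455·2 + 105·1 + 15·0 + 1·1 = 13301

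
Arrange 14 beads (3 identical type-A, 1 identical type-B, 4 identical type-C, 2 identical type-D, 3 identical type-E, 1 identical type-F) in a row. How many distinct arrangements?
14! / (3! × 1! × 4! × 2! × 3! × 1!) = 50450400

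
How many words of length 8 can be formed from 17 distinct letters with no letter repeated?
P(17,8) = 17!/(17-8)! = 980179200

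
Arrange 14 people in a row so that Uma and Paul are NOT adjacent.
Total - adjacent = 14! - (14-1)!×2 = 87178291200 - 12454041600 = 74724249600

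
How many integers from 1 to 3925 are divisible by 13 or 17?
⌊3925/13⌋ + ⌊3925/17⌋ - ⌊3925/221⌋ = 301 + 230 - 17 = 514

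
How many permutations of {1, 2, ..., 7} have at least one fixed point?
Complement of the derangements. !7 = Σ_{j=0}^{7} (-1)^j·7!/j! = 5040 - 5040 + 2520 - 840 + 210 - 42 + 7 - 1 = 1854. 7! - !7 = 5040 - 1854 = 3186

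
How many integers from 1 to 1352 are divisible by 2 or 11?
⌊1352/2⌋ + ⌊1352/11⌋ - ⌊1352/22⌋ = 676 + 122 - 61 = 737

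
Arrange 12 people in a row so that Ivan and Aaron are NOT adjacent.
Total - adjacent = 12! - (12-1)!×2 = 479001600 - 79833600 = 399168000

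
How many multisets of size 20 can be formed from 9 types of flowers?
C(20+9-1, 9-1) = C(28, 8) = 3108105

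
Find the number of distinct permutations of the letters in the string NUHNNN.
6! / (1! × 4! × 1!) = 30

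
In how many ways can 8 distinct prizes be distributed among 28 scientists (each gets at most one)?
P(28,8) = 28!/(28-8)! = 125318793600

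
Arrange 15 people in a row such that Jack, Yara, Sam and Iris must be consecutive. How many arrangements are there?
Treat the 4 as one block: (15-4+1)! × 4! = 479001600 × 24 = 11496038400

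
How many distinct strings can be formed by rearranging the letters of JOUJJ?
5! / (1! × 3! × 1!) = 20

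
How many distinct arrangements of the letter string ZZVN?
4! / (2! × 1! × 1!) = 12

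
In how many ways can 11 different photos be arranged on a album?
11! = 39916800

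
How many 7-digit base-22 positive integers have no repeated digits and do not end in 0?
Last digit: 21 nonzero choices. First digit: 20 (nonzero, ≠last). Middle 5: P(20,5) = 1860480. Total = 781401600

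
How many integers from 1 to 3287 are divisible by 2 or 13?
⌊3287/2⌋ + ⌊3287/13⌋ - ⌊3287/26⌋ = 1643 + 252 - 126 = 1769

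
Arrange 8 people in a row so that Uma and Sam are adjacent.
Treat as block: (8-1)! × 2! = 5040 × 2 = 10080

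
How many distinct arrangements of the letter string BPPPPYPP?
8! / (6! × 1! × 1!) = 56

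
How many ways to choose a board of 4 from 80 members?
C(80,4) = 80!/(4!×76!) = 1581580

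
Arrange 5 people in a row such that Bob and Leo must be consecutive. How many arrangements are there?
Treat the 2 as one block: (5-2+1)! × 2! = 24 × 2 = 48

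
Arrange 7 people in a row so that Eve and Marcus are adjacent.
Treat as block: (7-1)! × 2! = 720 × 2 = 1440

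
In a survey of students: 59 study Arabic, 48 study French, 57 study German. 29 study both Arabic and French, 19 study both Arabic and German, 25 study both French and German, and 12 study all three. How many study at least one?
|A∪B∪C| = 59+48+57-29-19-25+12 = 103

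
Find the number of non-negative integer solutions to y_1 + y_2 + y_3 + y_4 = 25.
C(25+4-1, 4-1) = C(28, 3) = 3276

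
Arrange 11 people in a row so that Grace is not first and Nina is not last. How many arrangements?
By inclusion-exclusion: 11! - 2×(11-1)! + (11-2)! = 39916800 - 7257600 + 362880 = 33022080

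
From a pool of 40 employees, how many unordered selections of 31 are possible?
C(40,31) = 40!/(31!×9!) = 273438880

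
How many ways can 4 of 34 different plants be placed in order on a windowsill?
P(34,4) = 34!/(34-4)! = 1113024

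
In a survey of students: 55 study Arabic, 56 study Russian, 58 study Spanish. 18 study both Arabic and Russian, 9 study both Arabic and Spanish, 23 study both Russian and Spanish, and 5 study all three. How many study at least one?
|A∪B∪C| = 55+56+58-18-9-23+5 = 124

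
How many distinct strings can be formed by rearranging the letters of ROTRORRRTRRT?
12! / (3! × 7! × 2!) = 7920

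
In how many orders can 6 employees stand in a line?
6! = 720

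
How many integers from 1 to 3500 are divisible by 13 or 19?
⌊3500/13⌋ + ⌊3500/19⌋ - ⌊3500/247⌋ = 269 + 184 - 14 = 439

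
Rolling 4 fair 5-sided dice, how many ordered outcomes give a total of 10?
Coefficient of x^10 in (x + x² + ... + x^5)^4. By inclusion-exclusion on dice exceeding 5: Σ_j (-1)^j C(4,j)·C(10-1-5j, 3) = C(4,0)·C(9,3) - C(4,1)·C(4,3) = 1·84 - 4·4 = 68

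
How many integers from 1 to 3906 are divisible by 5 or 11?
⌊3906/5⌋ + ⌊3906/11⌋ - ⌊3906/55⌋ = 781 + 355 - 71 = 1065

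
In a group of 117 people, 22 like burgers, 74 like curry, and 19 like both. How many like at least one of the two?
|A∪B| = |A| + |B| - |A∩B| = 22 + 74 - 19 = 77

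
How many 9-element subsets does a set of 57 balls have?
C(57,9) = 57!/(9!×48!) = 8996462475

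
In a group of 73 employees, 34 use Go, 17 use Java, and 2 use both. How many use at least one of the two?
|A∪B| = |A| + |B| - |A∩B| = 34 + 17 - 2 = 49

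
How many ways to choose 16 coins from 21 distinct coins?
C(21,16) = 21!/(16!×5!) = 20349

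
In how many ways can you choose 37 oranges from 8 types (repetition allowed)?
C(37+8-1, 8-1) = C(44, 7) = 38320568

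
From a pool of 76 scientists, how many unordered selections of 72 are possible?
C(76,72) = 76!/(72!×4!) = 1282975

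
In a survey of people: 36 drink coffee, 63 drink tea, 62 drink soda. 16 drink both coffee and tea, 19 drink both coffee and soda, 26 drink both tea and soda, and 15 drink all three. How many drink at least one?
|A∪B∪C| = 36+63+62-16-19-26+15 = 115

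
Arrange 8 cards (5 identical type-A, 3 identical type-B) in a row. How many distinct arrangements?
8! / (5! × 3!) = 56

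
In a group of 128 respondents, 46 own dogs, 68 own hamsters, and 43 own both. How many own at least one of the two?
|A∪B| = |A| + |B| - |A∩B| = 46 + 68 - 43 = 71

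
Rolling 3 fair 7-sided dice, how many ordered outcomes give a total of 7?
Coefficient of x^7 in (x + x² + ... + x^7)^3. By inclusion-exclusion on dice exceeding 7: Σ_j (-1)^j C(3,j)·C(7-1-7j, 2) = C(3,0)·C(6,2) = 1·15 = 15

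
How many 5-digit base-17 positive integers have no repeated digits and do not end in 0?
Last digit: 16 nonzero choices. First digit: 15 (nonzero, ≠last). Middle 3: P(15,3) = 2730. Total = 655200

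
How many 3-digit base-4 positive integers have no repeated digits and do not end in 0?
Last digit: 3 nonzero choices. First digit: 2 (nonzero, ≠last). Middle 1: P(2,1) = 2. Total = 12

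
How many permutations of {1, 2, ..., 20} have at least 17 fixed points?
Exactly j fixed points: C(20,j)·!(20-j); sum over j ≥ 17 (derangement numbers via !m = (m-1)·(!(m-1) + !(m-2)): !0..!3 = 1, 0, 1, 2). Σ_{j=17}^{20} C(20,j)·!(20-j) = C(20,17)·!3 + C(20,18)·!2 + C(20,19)·!1 + C(20,20)·!0 = 1140·2 + 190·1 + 20·0 + 1·1 = 2471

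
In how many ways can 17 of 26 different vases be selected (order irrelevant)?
C(26,17) = 26!/(17!×9!) = 3124550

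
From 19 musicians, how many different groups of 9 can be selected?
C(19,9) = 19!/(9!×10!) = 92378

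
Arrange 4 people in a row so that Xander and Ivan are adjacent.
Treat as block: (4-1)! × 2! = 6 × 2 = 12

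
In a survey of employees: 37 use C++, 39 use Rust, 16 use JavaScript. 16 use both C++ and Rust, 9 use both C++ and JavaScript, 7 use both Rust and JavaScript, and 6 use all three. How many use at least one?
|A∪B∪C| = 37+39+16-16-9-7+6 = 66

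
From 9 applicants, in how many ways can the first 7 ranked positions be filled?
P(9,7) = 9!/(9-7)! = 181440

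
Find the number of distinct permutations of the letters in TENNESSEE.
9! / (1! × 4! × 2! × 2!) = 3780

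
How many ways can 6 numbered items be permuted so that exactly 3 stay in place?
Choose the 3 fixed points C(6,3) = 20, derange the rest: !3 = Σ_{j=0}^{3} (-1)^j·3!/j! = 6 - 6 + 3 - 1 = 2. Product = 20 × 2 = 40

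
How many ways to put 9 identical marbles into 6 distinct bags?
C(9+6-1, 6-1) = C(14, 5) = 2002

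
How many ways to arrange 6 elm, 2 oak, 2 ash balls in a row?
10! / (6! × 2! × 2!) = 1260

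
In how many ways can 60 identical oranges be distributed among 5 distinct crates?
C(60+5-1, 5-1) = C(64, 4) = 635376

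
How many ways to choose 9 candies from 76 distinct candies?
C(76,9) = 76!/(9!×67!) = 142466675900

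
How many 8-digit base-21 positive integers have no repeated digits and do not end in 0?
Last digit: 20 nonzero choices. First digit: 19 (nonzero, ≠last). Middle 6: P(19,6) = 19535040. Total = 7423315200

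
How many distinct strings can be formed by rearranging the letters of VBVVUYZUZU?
10! / (3! × 1! × 2! × 3! × 1!) = 50400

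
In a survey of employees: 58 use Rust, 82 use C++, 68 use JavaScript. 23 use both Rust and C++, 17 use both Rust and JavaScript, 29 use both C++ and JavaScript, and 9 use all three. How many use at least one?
|A∪B∪C| = 58+82+68-23-17-29+9 = 148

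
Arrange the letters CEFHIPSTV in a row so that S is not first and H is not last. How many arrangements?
By inclusion-exclusion: 9! - 2×(9-1)! + (9-2)! = 362880 - 80640 + 5040 = 287280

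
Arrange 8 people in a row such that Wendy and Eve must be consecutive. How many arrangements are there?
Treat the 2 as one block: (8-2+1)! × 2! = 5040 × 2 = 10080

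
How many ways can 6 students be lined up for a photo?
6! = 720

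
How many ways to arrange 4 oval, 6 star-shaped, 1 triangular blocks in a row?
11! / (4! × 6! × 1!) = 2310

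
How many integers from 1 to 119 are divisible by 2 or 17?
⌊119/2⌋ + ⌊119/17⌋ - ⌊119/34⌋ = 59 + 7 - 3 = 63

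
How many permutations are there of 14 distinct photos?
14! = 87178291200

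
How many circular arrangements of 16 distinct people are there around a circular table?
Circular: fix one position, arrange the rest. (16-1)! = 1307674368000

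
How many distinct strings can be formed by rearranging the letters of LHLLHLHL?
8! / (5! × 3!) = 56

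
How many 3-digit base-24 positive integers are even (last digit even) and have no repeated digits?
Last∈{0,2,4,6,8,10,12,14,16,18,20,22}. Last=0: 506. Last nonzero: 11×22×P(22,1) = 5324. Total = 5830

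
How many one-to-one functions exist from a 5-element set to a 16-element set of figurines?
P(16,5) = 16!/(16-5)! = 524160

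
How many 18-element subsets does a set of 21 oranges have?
C(21,18) = 21!/(18!×3!) = 1330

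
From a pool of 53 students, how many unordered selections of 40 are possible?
C(53,40) = 53!/(40!×13!) = 841392966470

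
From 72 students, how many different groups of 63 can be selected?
C(72,63) = 72!/(63!×9!) = 85113005120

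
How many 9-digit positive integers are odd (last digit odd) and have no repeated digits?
Last∈{1,3,5,7,9}. Last=0: 0. Last nonzero: 5×8×P(8,7) = 1612800. Total = 1612800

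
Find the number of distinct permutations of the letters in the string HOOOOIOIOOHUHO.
14! / (2! × 3! × 1! × 8!) = 180180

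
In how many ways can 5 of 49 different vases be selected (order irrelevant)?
C(49,5) = 49!/(5!×44!) = 1906884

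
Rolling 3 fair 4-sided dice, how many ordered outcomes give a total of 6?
Coefficient of x^6 in (x + x² + ... + x^4)^3. By inclusion-exclusion on dice exceeding 4: Σ_j (-1)^j C(3,j)·C(6-1-4j, 2) = C(3,0)·C(5,2) = 1·10 = 10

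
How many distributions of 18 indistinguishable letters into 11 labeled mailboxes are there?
C(18+11-1, 11-1) = C(28, 10) = 13123110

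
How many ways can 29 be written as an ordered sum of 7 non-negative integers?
C(29+7-1, 7-1) = C(35, 6) = 1623160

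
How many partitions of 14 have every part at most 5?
Let r_j(i) = number of partitions of i into parts ≤ j, for i = 0..14. r_1(i) = 1 for all i; r_j(i) = r_{j-1}(i) + r_j(i-j). Rows j = 2..5: ≤2: 1 1 2 2 3 3 4 4 5 5 6 6 7 7 8; ≤3: 1 1 2 3 4 5 7 8 10 12 14 16 19 21 24; ≤4: 1 1 2 3 5 6 9 11 15 18 23 27 34 39 47; ≤5: 1 1 2 3 5 7 10 13 18 23 30 37 47 57 70. r_5(14) = 70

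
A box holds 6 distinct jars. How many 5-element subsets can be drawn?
C(6,5) = 6!/(5!×1!) = 6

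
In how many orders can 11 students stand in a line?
11! = 39916800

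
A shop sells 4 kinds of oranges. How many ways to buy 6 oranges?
C(6+4-1, 4-1) = C(9, 3) = 84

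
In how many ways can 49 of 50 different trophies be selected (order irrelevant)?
C(50,49) = 50!/(49!×1!) = 50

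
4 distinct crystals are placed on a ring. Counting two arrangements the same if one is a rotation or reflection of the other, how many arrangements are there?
(4-1)!/2 = 6/2 = 3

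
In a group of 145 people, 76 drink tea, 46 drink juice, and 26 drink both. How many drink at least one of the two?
|A∪B| = |A| + |B| - |A∩B| = 76 + 46 - 26 = 96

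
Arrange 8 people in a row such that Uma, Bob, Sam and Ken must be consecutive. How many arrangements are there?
Treat the 4 as one block: (8-4+1)! × 4! = 120 × 24 = 2880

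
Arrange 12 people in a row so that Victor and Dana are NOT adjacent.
Total - adjacent = 12! - (12-1)!×2 = 479001600 - 79833600 = 399168000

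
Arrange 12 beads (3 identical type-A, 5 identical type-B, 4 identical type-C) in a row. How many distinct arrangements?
12! / (3! × 5! × 4!) = 27720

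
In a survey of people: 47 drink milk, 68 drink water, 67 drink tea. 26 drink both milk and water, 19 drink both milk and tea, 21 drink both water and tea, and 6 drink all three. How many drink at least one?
|A∪B∪C| = 47+68+67-26-19-21+6 = 122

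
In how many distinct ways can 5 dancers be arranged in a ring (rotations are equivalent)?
Circular: fix one position, arrange the rest. (5-1)! = 24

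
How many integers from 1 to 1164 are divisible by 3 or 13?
⌊1164/3⌋ + ⌊1164/13⌋ - ⌊1164/39⌋ = 388 + 89 - 29 = 448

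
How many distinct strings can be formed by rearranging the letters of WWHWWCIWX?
9! / (1! × 1! × 1! × 5! × 1!) = 3024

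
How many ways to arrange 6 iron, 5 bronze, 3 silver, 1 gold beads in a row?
15! / (6! × 5! × 3! × 1!) = 2522520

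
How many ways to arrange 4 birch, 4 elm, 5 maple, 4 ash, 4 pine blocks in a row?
21! / (4! × 4! × 5! × 4! × 4!) = 1283268987000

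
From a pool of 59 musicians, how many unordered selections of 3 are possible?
C(59,3) = 59!/(3!×56!) = 32509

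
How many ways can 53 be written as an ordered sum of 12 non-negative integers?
C(53+12-1, 12-1) = C(64, 11) = 743595781824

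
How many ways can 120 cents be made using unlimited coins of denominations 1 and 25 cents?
Coefficient of x^120 in 1/(1-x^1) · 1/(1-x^25). Use j coins of 25 for j = 0..⌊120/25⌋ = 4, the rest in 1s: 4 + 1 = 5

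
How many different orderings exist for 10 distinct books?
10! = 3628800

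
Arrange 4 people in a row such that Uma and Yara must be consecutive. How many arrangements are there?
Treat the 2 as one block: (4-2+1)! × 2! = 6 × 2 = 12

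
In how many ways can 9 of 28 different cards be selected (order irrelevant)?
C(28,9) = 28!/(9!×19!) = 6906900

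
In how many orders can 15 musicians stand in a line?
15! = 1307674368000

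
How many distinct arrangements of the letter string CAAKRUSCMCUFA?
13! / (2! × 3! × 1! × 1! × 1! × 1! × 1! × 3!) = 86486400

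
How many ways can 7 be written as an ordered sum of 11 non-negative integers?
C(7+11-1, 11-1) = C(17, 10) = 19448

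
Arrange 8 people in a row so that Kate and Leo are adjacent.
Treat as block: (8-1)! × 2! = 5040 × 2 = 10080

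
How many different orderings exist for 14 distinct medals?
14! = 87178291200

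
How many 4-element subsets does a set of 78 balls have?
C(78,4) = 78!/(4!×74!) = 1426425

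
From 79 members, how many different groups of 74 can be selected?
C(79,74) = 79!/(74!×5!) = 22537515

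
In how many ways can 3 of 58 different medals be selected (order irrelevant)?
C(58,3) = 58!/(3!×55!) = 30856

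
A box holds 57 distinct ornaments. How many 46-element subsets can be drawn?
C(57,46) = 57!/(46!×11!) = 184509266760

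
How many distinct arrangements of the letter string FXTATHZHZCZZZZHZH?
17! / (1! × 1! × 1! × 2! × 7! × 4! × 1!) = 1470268800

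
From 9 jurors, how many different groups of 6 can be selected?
C(9,6) = 9!/(6!×3!) = 84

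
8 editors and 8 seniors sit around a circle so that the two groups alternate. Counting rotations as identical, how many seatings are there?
Fix one of the editors: (8-1)! ways for the remaining editors, × 8! ways for the seniors = 5040 × 40320 = 203212800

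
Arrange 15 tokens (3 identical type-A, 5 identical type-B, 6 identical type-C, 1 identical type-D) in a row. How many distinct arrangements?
15! / (3! × 5! × 6! × 1!) = 2522520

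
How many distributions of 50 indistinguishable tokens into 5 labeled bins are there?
C(50+5-1, 5-1) = C(54, 4) = 316251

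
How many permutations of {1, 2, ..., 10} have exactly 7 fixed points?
Choose the 7 fixed points C(10,7) = 120, derange the rest: !3 = Σ_{j=0}^{3} (-1)^j·3!/j! = 6 - 6 + 3 - 1 = 2. Product = 120 × 2 = 240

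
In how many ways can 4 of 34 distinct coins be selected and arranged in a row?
P(34,4) = 34!/(34-4)! = 1113024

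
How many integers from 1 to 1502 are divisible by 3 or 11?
⌊1502/3⌋ + ⌊1502/11⌋ - ⌊1502/33⌋ = 500 + 136 - 45 = 591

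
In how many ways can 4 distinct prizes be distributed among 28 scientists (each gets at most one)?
P(28,4) = 28!/(28-4)! = 491400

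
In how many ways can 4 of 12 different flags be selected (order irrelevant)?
C(12,4) = 12!/(4!×8!) = 495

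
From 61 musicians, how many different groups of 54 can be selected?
C(61,54) = 61!/(54!×7!) = 436270780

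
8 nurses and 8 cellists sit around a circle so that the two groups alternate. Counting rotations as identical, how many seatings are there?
Fix one of the nurses: (8-1)! ways for the remaining nurses, × 8! ways for the cellists = 5040 × 40320 = 203212800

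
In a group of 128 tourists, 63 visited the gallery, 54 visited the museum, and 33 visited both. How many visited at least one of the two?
|A∪B| = |A| + |B| - |A∩B| = 63 + 54 - 33 = 84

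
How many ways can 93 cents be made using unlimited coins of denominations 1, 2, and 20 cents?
Coefficient of x^93 in 1/(1-x^1) · 1/(1-x^2) · 1/(1-x^20). Case on j = number of 20-cent coins (j = 0..4); remainder r = 93 - 20j is made from {1,2} in ⌊r/2⌋+1 ways. r = 93, 73, 53, 33, 13 → 47 + 37 + 27 + 17 + 7 = 135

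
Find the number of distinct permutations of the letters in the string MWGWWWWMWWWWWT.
14! / (10! × 1! × 2! × 1!) = 12012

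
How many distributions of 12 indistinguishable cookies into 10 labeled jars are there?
C(12+10-1, 10-1) = C(21, 9) = 293930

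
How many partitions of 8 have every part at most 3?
Let r_j(i) = number of partitions of i into parts ≤ j, for i = 0..8. r_1(i) = 1 for all i; r_j(i) = r_{j-1}(i) + r_j(i-j). Rows j = 2..3: ≤2: 1 1 2 2 3 3 4 4 5; ≤3: 1 1 2 3 4 5 7 8 10. r_3(8) = 10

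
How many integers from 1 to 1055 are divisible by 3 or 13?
⌊1055/3⌋ + ⌊1055/13⌋ - ⌊1055/39⌋ = 351 + 81 - 27 = 405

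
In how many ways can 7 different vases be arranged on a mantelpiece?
7! = 5040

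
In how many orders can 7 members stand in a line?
7! = 5040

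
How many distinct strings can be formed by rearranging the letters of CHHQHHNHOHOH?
12! / (7! × 2! × 1! × 1! × 1!) = 47520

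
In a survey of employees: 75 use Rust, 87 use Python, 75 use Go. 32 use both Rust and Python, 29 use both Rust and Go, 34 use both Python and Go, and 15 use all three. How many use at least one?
|A∪B∪C| = 75+87+75-32-29-34+15 = 157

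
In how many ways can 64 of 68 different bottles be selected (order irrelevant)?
C(68,64) = 68!/(64!×4!) = 814385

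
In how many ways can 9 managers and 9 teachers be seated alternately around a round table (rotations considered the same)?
Fix one of the managers: (9-1)! ways for the remaining managers, × 9! ways for the teachers = 40320 × 362880 = 14631321600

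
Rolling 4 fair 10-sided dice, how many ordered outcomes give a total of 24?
Coefficient of x^24 in (x + x² + ... + x^10)^4. By inclusion-exclusion on dice exceeding 10: Σ_j (-1)^j C(4,j)·C(24-1-10j, 3) = C(4,0)·C(23,3) - C(4,1)·C(13,3) + C(4,2)·C(3,3) = 1·1771 - 4·286 + 6·1 = 633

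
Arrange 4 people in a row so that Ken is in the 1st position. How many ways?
Fix one position: (4-1)! = 6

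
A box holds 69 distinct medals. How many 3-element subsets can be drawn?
C(69,3) = 69!/(3!×66!) = 52394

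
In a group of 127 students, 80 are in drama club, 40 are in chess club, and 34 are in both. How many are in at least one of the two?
|A∪B| = |A| + |B| - |A∩B| = 80 + 40 - 34 = 86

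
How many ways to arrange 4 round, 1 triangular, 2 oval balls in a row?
7! / (4! × 1! × 2!) = 105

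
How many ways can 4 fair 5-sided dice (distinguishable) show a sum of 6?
Coefficient of x^6 in (x + x² + ... + x^5)^4. By inclusion-exclusion on dice exceeding 5: Σ_j (-1)^j C(4,j)·C(6-1-5j, 3) = C(4,0)·C(5,3) = 1·10 = 10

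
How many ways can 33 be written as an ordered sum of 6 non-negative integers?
C(33+6-1, 6-1) = C(38, 5) = 501942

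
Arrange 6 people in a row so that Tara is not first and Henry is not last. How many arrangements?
By inclusion-exclusion: 6! - 2×(6-1)! + (6-2)! = 720 - 240 + 24 = 504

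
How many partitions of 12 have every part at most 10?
Let r_j(i) = number of partitions of i into parts ≤ j, for i = 0..12. r_1(i) = 1 for all i; r_j(i) = r_{j-1}(i) + r_j(i-j). Rows j = 2..10: ≤2: 1 1 2 2 3 3 4 4 5 5 6 6 7; ≤3: 1 1 2 3 4 5 7 8 10 12 14 16 19; ≤4: 1 1 2 3 5 6 9 11 15 18 23 27 34; ≤5: 1 1 2 3 5 7 10 13 18 23 30 37 47; ≤6: 1 1 2 3 5 7 11 14 20 26 35 44 58; ≤7: 1 1 2 3 5 7 11 15 21 28 38 49 65; ≤8: 1 1 2 3 5 7 11 15 22 29 40 52 70; ≤9: 1 1 2 3 5 7 11 15 22 30 41 54 73; ≤10: 1 1 2 3 5 7 11 15 22 30 42 55 75. r_10(12) = 75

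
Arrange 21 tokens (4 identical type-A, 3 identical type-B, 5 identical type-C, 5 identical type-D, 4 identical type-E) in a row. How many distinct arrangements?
21! / (4! × 3! × 5! × 5! × 4!) = 1026615189600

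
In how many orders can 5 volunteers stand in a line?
5! = 120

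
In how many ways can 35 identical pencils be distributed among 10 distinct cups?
C(35+10-1, 10-1) = C(44, 9) = 708930508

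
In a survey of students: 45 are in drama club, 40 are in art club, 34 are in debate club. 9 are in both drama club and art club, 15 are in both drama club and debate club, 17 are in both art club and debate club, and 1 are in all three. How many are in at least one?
|A∪B∪C| = 45+40+34-9-15-17+1 = 79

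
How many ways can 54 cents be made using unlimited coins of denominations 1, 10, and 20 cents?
Coefficient of x^54 in 1/(1-x^1) · 1/(1-x^10) · 1/(1-x^20). Case on j = number of 20-cent coins (j = 0..2); remainder r = 54 - 20j is made from {1,10} in ⌊r/10⌋+1 ways. r = 54, 34, 14 → 6 + 4 + 2 = 12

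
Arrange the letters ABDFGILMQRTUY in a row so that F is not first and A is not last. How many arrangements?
By inclusion-exclusion: 13! - 2×(13-1)! + (13-2)! = 6227020800 - 958003200 + 39916800 = 5308934400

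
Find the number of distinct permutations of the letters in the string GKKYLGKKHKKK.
12! / (1! × 1! × 1! × 2! × 7!) = 47520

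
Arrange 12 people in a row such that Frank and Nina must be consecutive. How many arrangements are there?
Treat the 2 as one block: (12-2+1)! × 2! = 39916800 × 2 = 79833600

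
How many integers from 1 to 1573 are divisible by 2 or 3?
⌊1573/2⌋ + ⌊1573/3⌋ - ⌊1573/6⌋ = 786 + 524 - 262 = 1048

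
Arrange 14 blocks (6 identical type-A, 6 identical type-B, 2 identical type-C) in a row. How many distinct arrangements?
14! / (6! × 6! × 2!) = 84084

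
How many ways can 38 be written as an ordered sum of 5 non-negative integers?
C(38+5-1, 5-1) = C(42, 4) = 111930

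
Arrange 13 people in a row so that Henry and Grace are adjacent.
Treat as block: (13-1)! × 2! = 479001600 × 2 = 958003200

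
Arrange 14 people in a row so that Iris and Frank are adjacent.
Treat as block: (14-1)! × 2! = 6227020800 × 2 = 12454041600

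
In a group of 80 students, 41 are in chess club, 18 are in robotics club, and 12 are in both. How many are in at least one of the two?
|A∪B| = |A| + |B| - |A∩B| = 41 + 18 - 12 = 47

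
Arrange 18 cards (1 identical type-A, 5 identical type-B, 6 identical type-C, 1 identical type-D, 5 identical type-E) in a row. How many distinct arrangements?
18! / (1! × 5! × 6! × 1! × 5!) = 617512896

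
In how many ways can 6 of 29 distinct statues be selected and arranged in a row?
P(29,6) = 29!/(29-6)! = 342014400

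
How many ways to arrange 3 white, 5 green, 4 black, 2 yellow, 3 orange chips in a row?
17! / (3! × 5! × 4! × 2! × 3!) = 1715313600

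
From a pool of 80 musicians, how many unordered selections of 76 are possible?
C(80,76) = 80!/(76!×4!) = 1581580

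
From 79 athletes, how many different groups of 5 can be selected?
C(79,5) = 79!/(5!×74!) = 22537515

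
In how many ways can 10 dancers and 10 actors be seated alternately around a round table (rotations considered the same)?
Fix one of the dancers: (10-1)! ways for the remaining dancers, × 10! ways for the actors = 362880 × 3628800 = 1316818944000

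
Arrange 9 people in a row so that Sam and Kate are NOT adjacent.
Total - adjacent = 9! - (9-1)!×2 = 362880 - 80640 = 282240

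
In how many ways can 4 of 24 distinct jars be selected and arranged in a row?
P(24,4) = 24!/(24-4)! = 255024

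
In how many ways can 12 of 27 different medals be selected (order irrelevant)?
C(27,12) = 27!/(12!×15!) = 17383860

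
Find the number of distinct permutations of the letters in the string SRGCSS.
6! / (1! × 3! × 1! × 1!) = 120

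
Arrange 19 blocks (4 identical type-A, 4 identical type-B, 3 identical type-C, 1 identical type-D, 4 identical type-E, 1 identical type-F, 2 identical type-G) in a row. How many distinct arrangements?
19! / (4! × 4! × 3! × 1! × 4! × 1! × 2!) = 733296564000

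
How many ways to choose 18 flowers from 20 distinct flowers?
C(20,18) = 20!/(18!×2!) = 190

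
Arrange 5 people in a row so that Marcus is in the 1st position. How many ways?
Fix one position: (5-1)! = 24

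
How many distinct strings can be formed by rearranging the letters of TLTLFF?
6! / (2! × 2! × 2!) = 90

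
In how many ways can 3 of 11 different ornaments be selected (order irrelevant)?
C(11,3) = 11!/(3!×8!) = 165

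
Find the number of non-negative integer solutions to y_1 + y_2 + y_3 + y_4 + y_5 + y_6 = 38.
C(38+6-1, 6-1) = C(43, 5) = 962598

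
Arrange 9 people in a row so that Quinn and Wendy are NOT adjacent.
Total - adjacent = 9! - (9-1)!×2 = 362880 - 80640 = 282240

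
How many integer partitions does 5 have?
Pentagonal recurrence p(n) = p(n-1) + p(n-2) - p(n-5) - p(n-7) + p(n-12) + p(n-15) - ... gives p(0..4) = 1, 1, 2, 3, 5. p(5) = p(4) + p(3) - p(0) = 5 + 3 - 1 = 7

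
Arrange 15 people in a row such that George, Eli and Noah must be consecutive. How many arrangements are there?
Treat the 3 as one block: (15-3+1)! × 3! = 6227020800 × 6 = 37362124800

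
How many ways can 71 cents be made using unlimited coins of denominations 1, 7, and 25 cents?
Coefficient of x^71 in 1/(1-x^1) · 1/(1-x^7) · 1/(1-x^25). Case on j = number of 25-cent coins (j = 0..2); remainder r = 71 - 25j is made from {1,7} in ⌊r/7⌋+1 ways. r = 71, 46, 21 → 11 + 7 + 4 = 22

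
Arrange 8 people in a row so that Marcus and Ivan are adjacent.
Treat as block: (8-1)! × 2! = 5040 × 2 = 10080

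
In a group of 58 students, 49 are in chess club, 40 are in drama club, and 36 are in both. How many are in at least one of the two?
|A∪B| = |A| + |B| - |A∩B| = 49 + 40 - 36 = 53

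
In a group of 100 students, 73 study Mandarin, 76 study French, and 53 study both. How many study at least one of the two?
|A∪B| = |A| + |B| - |A∩B| = 73 + 76 - 53 = 96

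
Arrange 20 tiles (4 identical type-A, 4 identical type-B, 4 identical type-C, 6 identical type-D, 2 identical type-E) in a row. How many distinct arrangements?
20! / (4! × 4! × 4! × 6! × 2!) = 122216094000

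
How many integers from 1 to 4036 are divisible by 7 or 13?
⌊4036/7⌋ + ⌊4036/13⌋ - ⌊4036/91⌋ = 576 + 310 - 44 = 842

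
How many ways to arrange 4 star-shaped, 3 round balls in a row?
7! / (4! × 3!) = 35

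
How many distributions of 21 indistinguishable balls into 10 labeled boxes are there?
C(21+10-1, 10-1) = C(30, 9) = 14307150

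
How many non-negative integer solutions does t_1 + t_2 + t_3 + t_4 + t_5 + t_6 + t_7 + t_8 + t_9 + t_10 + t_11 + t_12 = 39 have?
C(39+12-1, 12-1) = C(50, 11) = 37353738800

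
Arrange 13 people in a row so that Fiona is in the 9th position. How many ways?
Fix one position: (13-1)! = 479001600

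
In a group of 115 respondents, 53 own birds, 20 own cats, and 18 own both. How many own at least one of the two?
|A∪B| = |A| + |B| - |A∩B| = 53 + 20 - 18 = 55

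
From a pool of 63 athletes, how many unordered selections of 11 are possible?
C(63,11) = 63!/(11!×52!) = 615790256823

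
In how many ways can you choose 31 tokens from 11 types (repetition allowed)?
C(31+11-1, 11-1) = C(41, 10) = 1121099408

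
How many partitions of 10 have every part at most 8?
Let r_j(i) = number of partitions of i into parts ≤ j, for i = 0..10. r_1(i) = 1 for all i; r_j(i) = r_{j-1}(i) + r_j(i-j). Rows j = 2..8: ≤2: 1 1 2 2 3 3 4 4 5 5 6; ≤3: 1 1 2 3 4 5 7 8 10 12 14; ≤4: 1 1 2 3 5 6 9 11 15 18 23; ≤5: 1 1 2 3 5 7 10 13 18 23 30; ≤6: 1 1 2 3 5 7 11 14 20 26 35; ≤7: 1 1 2 3 5 7 11 15 21 28 38; ≤8: 1 1 2 3 5 7 11 15 22 29 40. r_8(10) = 40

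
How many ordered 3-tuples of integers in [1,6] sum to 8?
Coefficient of x^8 in (x + x² + ... + x^6)^3. By inclusion-exclusion on dice exceeding 6: Σ_j (-1)^j C(3,j)·C(8-1-6j, 2) = C(3,0)·C(7,2) = 1·21 = 21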